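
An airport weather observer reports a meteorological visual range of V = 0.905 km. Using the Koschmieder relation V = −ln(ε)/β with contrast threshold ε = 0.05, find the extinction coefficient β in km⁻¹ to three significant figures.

3.31 km⁻¹

β = −ln(0.05) / V = 2.996 / 0.905 = 3.3102 km⁻¹.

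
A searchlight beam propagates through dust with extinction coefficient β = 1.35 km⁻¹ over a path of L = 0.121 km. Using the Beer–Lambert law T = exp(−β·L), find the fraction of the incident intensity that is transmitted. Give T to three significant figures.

τ = β·L = 1.35 × 0.121 = 0.1633.
T = exp(−0.1633) = 0.8493.

0.849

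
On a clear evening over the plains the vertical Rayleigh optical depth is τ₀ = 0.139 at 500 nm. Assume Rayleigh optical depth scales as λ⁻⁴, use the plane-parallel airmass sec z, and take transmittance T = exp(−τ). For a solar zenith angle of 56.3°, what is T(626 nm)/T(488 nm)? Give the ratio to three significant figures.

Airmass: sec 56.3° = 1.8023.
τ(626 nm) = 0.139 × (500/626)⁴ × 1.8023 = 0.139 × 0.4070 × 1.8023 = 0.1020.
τ(488 nm) = 0.139 × (500/488)⁴ × 1.8023 = 0.139 × 1.1020 × 1.8023 = 0.2761.
T(626)/T(488) = exp(τ_B − τ_A) = exp(0.1741) = 1.1902.

1.19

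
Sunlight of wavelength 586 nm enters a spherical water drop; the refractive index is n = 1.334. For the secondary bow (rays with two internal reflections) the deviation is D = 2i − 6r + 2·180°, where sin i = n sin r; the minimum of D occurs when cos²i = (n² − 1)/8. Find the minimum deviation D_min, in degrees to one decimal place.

cos²i = (1.77956 − 1)/8 = 0.09744; i = arccos(0.31216) = 71.810°.
sin r = sin 71.810°/1.334 = 0.71217; r = 45.411°.
D_min = 2·71.810° − 6·45.411° + 360° = 231.153°.

231.2°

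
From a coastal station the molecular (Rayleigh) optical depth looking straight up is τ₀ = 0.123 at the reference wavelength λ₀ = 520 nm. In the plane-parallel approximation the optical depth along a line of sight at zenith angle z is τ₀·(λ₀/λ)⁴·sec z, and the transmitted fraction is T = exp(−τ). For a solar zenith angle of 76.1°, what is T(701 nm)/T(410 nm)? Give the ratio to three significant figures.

Airmass: sec 76.1° = 4.1627.
τ(701 nm) = 0.123 × (520/701)⁴ × 4.1627 = 0.123 × 0.3028 × 4.1627 = 0.1550.
τ(410 nm) = 0.123 × (520/410)⁴ × 4.1627 = 0.123 × 2.5875 × 4.1627 = 1.3248.
T(701)/T(410) = exp(τ_B − τ_A) = exp(1.1698) = 3.2213.

3.22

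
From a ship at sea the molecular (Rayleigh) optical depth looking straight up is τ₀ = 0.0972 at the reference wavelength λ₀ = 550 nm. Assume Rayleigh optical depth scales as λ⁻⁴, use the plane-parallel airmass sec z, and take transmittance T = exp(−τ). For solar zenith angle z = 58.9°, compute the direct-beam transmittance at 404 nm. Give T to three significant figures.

0.524

sec 58.9° = 1.9360.
τ = 0.0972 × (550/404)⁴ × 1.9360 = 0.0972 × 3.4350 × 1.9360 = 0.6464.
T = exp(−0.6464) = 0.5239.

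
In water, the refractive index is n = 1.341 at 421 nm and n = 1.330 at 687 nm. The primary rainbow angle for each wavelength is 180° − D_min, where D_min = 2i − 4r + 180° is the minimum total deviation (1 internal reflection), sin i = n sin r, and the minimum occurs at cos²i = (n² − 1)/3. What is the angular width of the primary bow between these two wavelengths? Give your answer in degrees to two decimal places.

1.59°

At 421 nm (n = 1.341): cos²i = 0.26609 → i = 58.946°, r = 39.705°, D_min = 139.071°, rainbow angle = 40.929°.
At 687 nm (n = 1.330): cos²i = 0.25630 → i = 59.585°, r = 40.422°, D_min = 137.484°, rainbow angle = 42.516°.
Angular width = |40.929° − 42.516°| = 1.588°.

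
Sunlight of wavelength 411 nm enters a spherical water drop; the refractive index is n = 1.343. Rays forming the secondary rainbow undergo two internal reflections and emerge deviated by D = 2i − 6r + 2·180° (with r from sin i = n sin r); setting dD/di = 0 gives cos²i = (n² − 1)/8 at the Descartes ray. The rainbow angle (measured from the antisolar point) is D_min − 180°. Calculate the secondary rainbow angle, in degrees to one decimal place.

53.5°

cos²i = (1.80365 − 1)/8 = 0.10046; i = arccos(0.31695) = 71.522°.
sin r = sin 71.522°/1.343 = 0.70621; r = 44.928°.
D_min = 2·71.522° − 6·44.928° + 360° = 233.478°.
Rainbow angle = D_min − 180° = 53.478°.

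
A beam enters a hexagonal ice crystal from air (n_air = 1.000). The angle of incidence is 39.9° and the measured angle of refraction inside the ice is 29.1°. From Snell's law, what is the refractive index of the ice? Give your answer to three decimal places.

n = sin θ_i / sin θ_r = sin 39.9° / sin 29.1° = 0.6414 / 0.4863 = 1.3189.

1.319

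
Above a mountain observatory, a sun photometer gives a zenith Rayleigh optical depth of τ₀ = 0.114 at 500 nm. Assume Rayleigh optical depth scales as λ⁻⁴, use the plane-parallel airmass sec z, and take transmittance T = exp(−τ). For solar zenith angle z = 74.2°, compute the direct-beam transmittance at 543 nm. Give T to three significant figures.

0.740

sec 74.2° = 3.6727.
τ = 0.114 × (500/543)⁴ × 3.6727 = 0.114 × 0.7189 × 3.6727 = 0.3010.
T = exp(−0.3010) = 0.7401.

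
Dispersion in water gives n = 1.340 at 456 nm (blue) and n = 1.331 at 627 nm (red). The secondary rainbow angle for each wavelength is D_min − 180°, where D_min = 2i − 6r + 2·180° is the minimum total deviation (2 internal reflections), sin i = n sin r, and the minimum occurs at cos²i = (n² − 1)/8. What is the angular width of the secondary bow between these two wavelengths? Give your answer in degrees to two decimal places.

2.34°

At 456 nm (n = 1.340): cos²i = 0.09945 → i = 71.618°, r = 45.088°, D_min = 232.709°, rainbow angle = 52.709°.
At 627 nm (n = 1.331): cos²i = 0.09645 → i = 71.907°, r = 45.575°, D_min = 230.365°, rainbow angle = 50.365°.
Angular width = |52.709° − 50.365°| = 2.344°.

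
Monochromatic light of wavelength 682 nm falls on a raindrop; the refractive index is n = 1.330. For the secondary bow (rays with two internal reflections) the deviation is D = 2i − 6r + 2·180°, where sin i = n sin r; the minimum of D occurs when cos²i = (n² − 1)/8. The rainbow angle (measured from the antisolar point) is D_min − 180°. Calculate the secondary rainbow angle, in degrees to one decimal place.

50.1°

cos²i = (1.76890 − 1)/8 = 0.09611; i = arccos(0.31002) = 71.940°.
sin r = sin 71.940°/1.330 = 0.71483; r = 45.630°.
D_min = 2·71.940° − 6·45.630° + 360° = 230.101°.
Rainbow angle = D_min − 180° = 50.101°.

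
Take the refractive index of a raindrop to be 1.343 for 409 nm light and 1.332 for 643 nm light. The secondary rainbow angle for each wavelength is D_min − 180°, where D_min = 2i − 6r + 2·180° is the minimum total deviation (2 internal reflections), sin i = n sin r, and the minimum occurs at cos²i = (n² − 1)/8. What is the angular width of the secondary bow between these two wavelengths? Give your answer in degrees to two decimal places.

At 409 nm (n = 1.343): cos²i = 0.10046 → i = 71.522°, r = 44.928°, D_min = 233.478°, rainbow angle = 53.478°.
At 643 nm (n = 1.332): cos²i = 0.09678 → i = 71.875°, r = 45.520°, D_min = 230.628°, rainbow angle = 50.628°.
Angular width = |53.478° − 50.628°| = 2.849°.

2.85°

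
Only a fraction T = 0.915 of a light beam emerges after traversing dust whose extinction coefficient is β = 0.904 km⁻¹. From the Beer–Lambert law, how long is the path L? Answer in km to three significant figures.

Beer–Lambert: T = exp(−βL) ⇒ L = −ln(T)/β = −ln(0.915)/0.904 = 0.0888/0.904 = 0.09826 km.

0.0983 km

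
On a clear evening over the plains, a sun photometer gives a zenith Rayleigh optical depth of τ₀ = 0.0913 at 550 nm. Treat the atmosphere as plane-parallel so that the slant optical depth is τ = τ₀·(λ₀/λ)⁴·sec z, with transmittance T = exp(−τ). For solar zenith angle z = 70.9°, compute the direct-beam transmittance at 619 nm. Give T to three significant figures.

sec 70.9° = 3.0561.
τ = 0.0913 × (550/619)⁴ × 3.0561 = 0.0913 × 0.6233 × 3.0561 = 0.1739.
T = exp(−0.1739) = 0.8404.

0.840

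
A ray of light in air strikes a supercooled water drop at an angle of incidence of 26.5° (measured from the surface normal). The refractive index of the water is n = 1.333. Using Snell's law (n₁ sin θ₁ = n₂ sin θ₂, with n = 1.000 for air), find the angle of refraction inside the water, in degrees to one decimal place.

Snell: sin θ_r = sin θ_i / n = sin 26.5° / 1.333 = 0.4462 / 1.333 = 0.3347.
θ_r = arcsin(0.3347) = 19.56°.

19.6°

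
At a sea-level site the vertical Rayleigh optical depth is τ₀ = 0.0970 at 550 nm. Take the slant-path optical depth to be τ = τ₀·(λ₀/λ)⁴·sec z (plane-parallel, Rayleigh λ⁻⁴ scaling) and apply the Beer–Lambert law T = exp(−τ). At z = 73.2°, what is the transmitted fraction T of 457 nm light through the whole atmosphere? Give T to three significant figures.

0.495

sec 73.2° = 3.4598.
τ = 0.0970 × (550/457)⁴ × 3.4598 = 0.0970 × 2.0979 × 3.4598 = 0.7041.
T = exp(−0.7041) = 0.4946.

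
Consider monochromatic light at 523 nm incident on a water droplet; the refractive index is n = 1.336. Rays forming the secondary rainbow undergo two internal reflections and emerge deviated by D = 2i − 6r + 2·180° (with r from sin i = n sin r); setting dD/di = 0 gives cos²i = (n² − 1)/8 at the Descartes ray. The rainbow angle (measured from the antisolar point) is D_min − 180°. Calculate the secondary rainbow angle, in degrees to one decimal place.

51.7°

cos²i = (1.78490 − 1)/8 = 0.09811; i = arccos(0.31323) = 71.746°.
sin r = sin 71.746°/1.336 = 0.71084; r = 45.303°.
D_min = 2·71.746° − 6·45.303° + 360° = 231.674°.
Rainbow angle = D_min − 180° = 51.674°.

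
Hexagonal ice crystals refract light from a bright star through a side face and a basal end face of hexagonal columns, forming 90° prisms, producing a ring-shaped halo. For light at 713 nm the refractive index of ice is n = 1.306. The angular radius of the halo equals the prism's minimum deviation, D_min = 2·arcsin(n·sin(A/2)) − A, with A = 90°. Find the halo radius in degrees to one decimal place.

n·sin(A/2) = 1.306 × sin 45° = 1.306 × 0.7071 = 0.9235.
D_min = 2·arcsin(0.9235) − 90° = 2 × 67.440° − 90° = 44.881°.

44.9°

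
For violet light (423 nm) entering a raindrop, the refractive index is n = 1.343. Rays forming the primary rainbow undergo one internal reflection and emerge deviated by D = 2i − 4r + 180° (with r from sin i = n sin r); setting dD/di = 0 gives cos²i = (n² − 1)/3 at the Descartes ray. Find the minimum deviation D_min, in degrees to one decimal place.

cos²i = (1.80365 − 1)/3 = 0.26788; i = arccos(0.51757) = 58.830°.
sin r = sin 58.830°/1.343 = 0.63711; r = 39.577°.
D_min = 2·58.830° − 4·39.577° + 180° = 139.354°.

139.4°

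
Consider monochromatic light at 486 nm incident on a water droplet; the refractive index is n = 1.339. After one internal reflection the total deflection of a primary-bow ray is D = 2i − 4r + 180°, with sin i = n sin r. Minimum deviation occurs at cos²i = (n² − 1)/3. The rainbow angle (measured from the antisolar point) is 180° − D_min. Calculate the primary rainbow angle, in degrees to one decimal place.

cos²i = (1.79292 − 1)/3 = 0.26431; i = arccos(0.51411) = 59.062°.
sin r = sin 59.062°/1.339 = 0.64057; r = 39.834°.
D_min = 2·59.062° − 4·39.834° + 180° = 138.786°.
Rainbow angle = 180° − D_min = 41.214°.

41.2°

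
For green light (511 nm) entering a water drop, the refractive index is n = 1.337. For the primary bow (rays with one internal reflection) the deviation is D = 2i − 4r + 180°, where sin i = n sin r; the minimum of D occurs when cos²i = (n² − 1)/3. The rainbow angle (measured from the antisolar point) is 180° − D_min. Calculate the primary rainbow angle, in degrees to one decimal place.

cos²i = (1.78757 − 1)/3 = 0.26252; i = arccos(0.51237) = 59.178°.
sin r = sin 59.178°/1.337 = 0.64231; r = 39.964°.
D_min = 2·59.178° − 4·39.964° + 180° = 138.500°.
Rainbow angle = 180° − D_min = 41.500°.

41.5°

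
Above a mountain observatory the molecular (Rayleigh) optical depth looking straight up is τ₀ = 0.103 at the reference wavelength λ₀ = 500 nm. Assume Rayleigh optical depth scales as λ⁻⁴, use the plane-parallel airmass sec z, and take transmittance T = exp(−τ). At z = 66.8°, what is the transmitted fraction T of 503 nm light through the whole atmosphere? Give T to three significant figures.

0.775

sec 66.8° = 2.5384.
τ = 0.103 × (500/503)⁴ × 2.5384 = 0.103 × 0.9764 × 2.5384 = 0.2553.
T = exp(−0.2553) = 0.7747.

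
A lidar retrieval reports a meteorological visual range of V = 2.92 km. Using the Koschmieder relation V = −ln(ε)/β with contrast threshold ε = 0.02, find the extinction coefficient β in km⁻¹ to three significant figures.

β = −ln(0.02) / V = 3.912 / 2.92 = 1.3397 km⁻¹.

1.34 km⁻¹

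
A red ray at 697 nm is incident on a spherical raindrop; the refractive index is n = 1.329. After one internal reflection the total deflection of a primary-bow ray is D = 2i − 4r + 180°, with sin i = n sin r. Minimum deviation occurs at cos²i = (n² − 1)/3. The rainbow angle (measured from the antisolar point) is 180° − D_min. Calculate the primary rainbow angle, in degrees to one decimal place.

cos²i = (1.76624 − 1)/3 = 0.25541; i = arccos(0.50538) = 59.643°.
sin r = sin 59.643°/1.329 = 0.64928; r = 40.487°.
D_min = 2·59.643° − 4·40.487° + 180° = 137.337°.
Rainbow angle = 180° − D_min = 42.663°.

42.7°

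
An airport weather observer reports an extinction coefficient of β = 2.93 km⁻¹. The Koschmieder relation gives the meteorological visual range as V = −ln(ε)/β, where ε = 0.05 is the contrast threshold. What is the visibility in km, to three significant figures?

V = −ln(0.05) / 2.93 = 2.996 / 2.93 = 1.0224 km.

1.02 km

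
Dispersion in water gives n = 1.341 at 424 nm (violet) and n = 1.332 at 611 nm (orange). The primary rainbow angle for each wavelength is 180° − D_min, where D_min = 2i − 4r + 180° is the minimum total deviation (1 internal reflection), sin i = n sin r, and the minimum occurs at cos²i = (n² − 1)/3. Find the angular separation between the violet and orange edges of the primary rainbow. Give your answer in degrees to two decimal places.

At 424 nm (n = 1.341): cos²i = 0.26609 → i = 58.946°, r = 39.705°, D_min = 139.071°, rainbow angle = 40.929°.
At 611 nm (n = 1.332): cos²i = 0.25807 → i = 59.469°, r = 40.290°, D_min = 137.776°, rainbow angle = 42.224°.
Angular width = |40.929° − 42.224°| = 1.295°.

1.29°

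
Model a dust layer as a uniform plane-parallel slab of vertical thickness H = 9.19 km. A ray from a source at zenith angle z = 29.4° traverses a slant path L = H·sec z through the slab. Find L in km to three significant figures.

10.5 km

sec z = 1/cos 29.4° = 1.1478.
L = 9.19 × 1.1478 = 10.549 km.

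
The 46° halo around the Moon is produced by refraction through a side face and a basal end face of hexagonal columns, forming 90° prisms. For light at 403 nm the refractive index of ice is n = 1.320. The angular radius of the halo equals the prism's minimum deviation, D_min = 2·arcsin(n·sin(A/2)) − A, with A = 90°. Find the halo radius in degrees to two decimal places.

47.94°

n·sin(A/2) = 1.320 × sin 45° = 1.320 × 0.7071 = 0.9334.
D_min = 2·arcsin(0.9334) − 90° = 2 × 68.968° − 90° = 47.936°.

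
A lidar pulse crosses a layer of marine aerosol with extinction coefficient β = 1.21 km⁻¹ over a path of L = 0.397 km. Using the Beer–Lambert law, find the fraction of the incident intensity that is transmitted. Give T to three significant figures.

τ = β·L = 1.21 × 0.397 = 0.4804.
T = exp(−0.4804) = 0.6186.

0.619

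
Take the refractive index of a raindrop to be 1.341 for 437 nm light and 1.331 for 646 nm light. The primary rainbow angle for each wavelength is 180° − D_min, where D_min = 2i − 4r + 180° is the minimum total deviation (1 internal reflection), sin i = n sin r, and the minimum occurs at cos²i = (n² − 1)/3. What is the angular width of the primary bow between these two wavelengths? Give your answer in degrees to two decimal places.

1.44°

At 437 nm (n = 1.341): cos²i = 0.26609 → i = 58.946°, r = 39.705°, D_min = 139.071°, rainbow angle = 40.929°.
At 646 nm (n = 1.331): cos²i = 0.25719 → i = 59.527°, r = 40.356°, D_min = 137.630°, rainbow angle = 42.370°.
Angular width = |40.929° − 42.370°| = 1.441°.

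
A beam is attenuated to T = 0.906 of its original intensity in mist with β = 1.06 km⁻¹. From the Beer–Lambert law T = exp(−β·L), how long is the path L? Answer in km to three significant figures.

Beer–Lambert: T = exp(−βL) ⇒ L = −ln(T)/β = −ln(0.906)/1.06 = 0.0987/1.06 = 0.09313 km.

0.0931 km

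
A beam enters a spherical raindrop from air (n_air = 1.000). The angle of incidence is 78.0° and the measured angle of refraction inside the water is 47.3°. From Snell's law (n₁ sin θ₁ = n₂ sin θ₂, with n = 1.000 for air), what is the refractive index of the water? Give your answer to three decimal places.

n = sin θ_i / sin θ_r = sin 78.0° / sin 47.3° = 0.9781 / 0.7349 = 1.3310.

1.331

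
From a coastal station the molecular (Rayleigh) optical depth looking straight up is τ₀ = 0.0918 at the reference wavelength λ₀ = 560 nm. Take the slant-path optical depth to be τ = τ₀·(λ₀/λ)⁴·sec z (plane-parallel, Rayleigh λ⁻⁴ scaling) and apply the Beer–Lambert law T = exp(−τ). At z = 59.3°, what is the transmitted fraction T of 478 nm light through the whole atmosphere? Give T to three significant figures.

sec 59.3° = 1.9587.
τ = 0.0918 × (560/478)⁴ × 1.9587 = 0.0918 × 1.8838 × 1.9587 = 0.3387.
T = exp(−0.3387) = 0.7127.

0.713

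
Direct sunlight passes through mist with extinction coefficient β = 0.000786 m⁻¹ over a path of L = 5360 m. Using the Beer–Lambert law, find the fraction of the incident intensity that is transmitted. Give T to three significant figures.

τ = β·L = 0.000786 × 5360 = 4.2130.
T = exp(−4.2130) = 0.0148.

0.0148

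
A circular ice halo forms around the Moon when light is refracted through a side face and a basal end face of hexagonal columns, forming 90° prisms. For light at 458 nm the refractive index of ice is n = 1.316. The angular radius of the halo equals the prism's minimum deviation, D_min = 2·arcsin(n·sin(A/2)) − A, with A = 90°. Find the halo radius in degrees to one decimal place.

n·sin(A/2) = 1.316 × sin 45° = 1.316 × 0.7071 = 0.9306.
D_min = 2·arcsin(0.9306) − 90° = 2 × 68.521° − 90° = 47.042°.

47.0°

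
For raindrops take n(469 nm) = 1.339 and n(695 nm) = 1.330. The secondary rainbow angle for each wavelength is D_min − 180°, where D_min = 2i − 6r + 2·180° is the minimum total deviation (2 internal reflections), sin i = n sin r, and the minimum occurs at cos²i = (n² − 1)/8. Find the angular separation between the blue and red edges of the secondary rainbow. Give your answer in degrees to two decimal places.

At 469 nm (n = 1.339): cos²i = 0.09912 → i = 71.650°, r = 45.141°, D_min = 232.451°, rainbow angle = 52.451°.
At 695 nm (n = 1.330): cos²i = 0.09611 → i = 71.940°, r = 45.630°, D_min = 230.101°, rainbow angle = 50.101°.
Angular width = |52.451° − 50.101°| = 2.350°.

2.35°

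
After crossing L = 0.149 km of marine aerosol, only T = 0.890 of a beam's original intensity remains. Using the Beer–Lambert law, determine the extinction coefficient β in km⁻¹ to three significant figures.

0.782 km⁻¹

Beer–Lambert: T = exp(−βL) ⇒ β = −ln(T)/L = −ln(0.890)/0.149 = 0.1165/0.149 = 0.7821 km⁻¹.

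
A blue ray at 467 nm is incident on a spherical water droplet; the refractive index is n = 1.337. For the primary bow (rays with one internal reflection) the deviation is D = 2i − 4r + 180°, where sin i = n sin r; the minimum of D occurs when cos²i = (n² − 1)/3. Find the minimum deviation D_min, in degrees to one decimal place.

cos²i = (1.78757 − 1)/3 = 0.26252; i = arccos(0.51237) = 59.178°.
sin r = sin 59.178°/1.337 = 0.64231; r = 39.964°.
D_min = 2·59.178° − 4·39.964° + 180° = 138.500°.

138.5°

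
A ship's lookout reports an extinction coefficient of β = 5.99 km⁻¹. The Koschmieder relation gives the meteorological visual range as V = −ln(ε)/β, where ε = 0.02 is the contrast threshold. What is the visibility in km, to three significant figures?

V = −ln(0.02) / 5.99 = 3.912 / 5.99 = 0.6531 km.

0.653 km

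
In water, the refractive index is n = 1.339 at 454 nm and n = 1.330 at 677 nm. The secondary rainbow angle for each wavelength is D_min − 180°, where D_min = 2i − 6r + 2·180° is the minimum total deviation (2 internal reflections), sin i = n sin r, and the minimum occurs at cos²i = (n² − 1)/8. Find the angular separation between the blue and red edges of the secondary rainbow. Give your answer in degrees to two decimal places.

At 454 nm (n = 1.339): cos²i = 0.09912 → i = 71.650°, r = 45.141°, D_min = 232.451°, rainbow angle = 52.451°.
At 677 nm (n = 1.330): cos²i = 0.09611 → i = 71.940°, r = 45.630°, D_min = 230.101°, rainbow angle = 50.101°.
Angular width = |52.451° − 50.101°| = 2.350°.

2.35°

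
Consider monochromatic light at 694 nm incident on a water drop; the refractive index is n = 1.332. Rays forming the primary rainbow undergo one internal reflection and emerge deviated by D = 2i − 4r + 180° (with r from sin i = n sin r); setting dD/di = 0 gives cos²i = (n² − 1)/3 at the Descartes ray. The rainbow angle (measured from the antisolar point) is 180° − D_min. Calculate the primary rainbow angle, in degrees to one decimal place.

42.2°

cos²i = (1.77422 − 1)/3 = 0.25807; i = arccos(0.50801) = 59.469°.
sin r = sin 59.469°/1.332 = 0.64666; r = 40.290°.
D_min = 2·59.469° − 4·40.290° + 180° = 137.776°.
Rainbow angle = 180° − D_min = 42.224°.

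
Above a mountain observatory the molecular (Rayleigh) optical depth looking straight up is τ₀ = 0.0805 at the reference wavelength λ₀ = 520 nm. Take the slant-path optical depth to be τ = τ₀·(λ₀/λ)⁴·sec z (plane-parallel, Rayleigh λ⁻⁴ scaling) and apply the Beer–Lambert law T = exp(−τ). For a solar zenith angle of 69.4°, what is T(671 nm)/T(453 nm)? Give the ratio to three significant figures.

Airmass: sec 69.4° = 2.8422.
τ(671 nm) = 0.0805 × (520/671)⁴ × 2.8422 = 0.0805 × 0.3607 × 2.8422 = 0.0825.
τ(453 nm) = 0.0805 × (520/453)⁴ × 2.8422 = 0.0805 × 1.7363 × 2.8422 = 0.3973.
T(671)/T(453) = exp(τ_B − τ_A) = exp(0.3147) = 1.3699.

1.37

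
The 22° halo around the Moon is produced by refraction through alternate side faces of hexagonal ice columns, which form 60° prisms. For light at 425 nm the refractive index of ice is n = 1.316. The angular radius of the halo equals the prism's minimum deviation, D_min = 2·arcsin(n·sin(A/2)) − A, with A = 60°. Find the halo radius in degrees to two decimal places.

n·sin(A/2) = 1.316 × sin 30° = 1.316 × 0.5000 = 0.6580.
D_min = 2·arcsin(0.6580) − 60° = 2 × 41.148° − 60° = 22.295°.

22.30°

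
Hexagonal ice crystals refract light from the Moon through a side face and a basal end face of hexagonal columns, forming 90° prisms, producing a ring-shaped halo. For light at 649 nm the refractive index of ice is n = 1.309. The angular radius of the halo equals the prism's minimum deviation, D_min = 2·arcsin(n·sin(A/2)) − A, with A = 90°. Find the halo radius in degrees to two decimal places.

45.52°

n·sin(A/2) = 1.309 × sin 45° = 1.309 × 0.7071 = 0.9256.
D_min = 2·arcsin(0.9256) − 90° = 2 × 67.759° − 90° = 45.519°.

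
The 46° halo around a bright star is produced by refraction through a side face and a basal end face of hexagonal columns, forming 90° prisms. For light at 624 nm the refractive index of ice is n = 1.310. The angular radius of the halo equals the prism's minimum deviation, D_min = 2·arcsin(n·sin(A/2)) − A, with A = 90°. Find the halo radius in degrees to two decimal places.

45.73°

n·sin(A/2) = 1.310 × sin 45° = 1.310 × 0.7071 = 0.9263.
D_min = 2·arcsin(0.9263) − 90° = 2 × 67.867° − 90° = 45.733°.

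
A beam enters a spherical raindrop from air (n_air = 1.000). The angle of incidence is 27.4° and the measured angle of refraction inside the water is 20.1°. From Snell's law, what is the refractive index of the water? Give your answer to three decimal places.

1.339

n = sin θ_i / sin θ_r = sin 27.4° / sin 20.1° = 0.4602 / 0.3437 = 1.3391.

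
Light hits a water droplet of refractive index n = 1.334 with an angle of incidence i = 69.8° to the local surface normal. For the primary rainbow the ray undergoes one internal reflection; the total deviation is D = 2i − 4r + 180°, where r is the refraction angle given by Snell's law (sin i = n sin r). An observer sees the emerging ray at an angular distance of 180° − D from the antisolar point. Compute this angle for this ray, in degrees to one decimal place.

sin r = sin 69.8° / 1.334 = 0.9385/1.334 = 0.7035; r = 44.71°.
D = 2·69.8° − 4·44.71° + 180° = 139.60° − 178.84° + 180° = 140.76°.
Angle from antisolar point = 180° − D = 39.24°.

39.2°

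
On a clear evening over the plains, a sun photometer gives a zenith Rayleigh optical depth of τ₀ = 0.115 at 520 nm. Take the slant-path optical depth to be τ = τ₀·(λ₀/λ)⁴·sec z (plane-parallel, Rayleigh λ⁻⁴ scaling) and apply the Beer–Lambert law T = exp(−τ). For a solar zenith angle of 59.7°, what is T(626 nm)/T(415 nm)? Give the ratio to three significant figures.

1.57

Airmass: sec 59.7° = 1.9821.
τ(626 nm) = 0.115 × (520/626)⁴ × 1.9821 = 0.115 × 0.4761 × 1.9821 = 0.1085.
τ(415 nm) = 0.115 × (520/415)⁴ × 1.9821 = 0.115 × 2.4650 × 1.9821 = 0.5619.
T(626)/T(415) = exp(τ_B − τ_A) = exp(0.4533) = 1.5736.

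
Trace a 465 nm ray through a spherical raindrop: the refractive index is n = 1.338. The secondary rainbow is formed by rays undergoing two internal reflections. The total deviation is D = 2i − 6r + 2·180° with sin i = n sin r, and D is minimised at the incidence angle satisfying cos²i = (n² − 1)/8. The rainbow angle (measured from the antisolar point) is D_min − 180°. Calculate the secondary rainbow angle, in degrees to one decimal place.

52.2°

cos²i = (1.79024 − 1)/8 = 0.09878; i = arccos(0.31429) = 71.682°.
sin r = sin 71.682°/1.338 = 0.70951; r = 45.195°.
D_min = 2·71.682° − 6·45.195° + 360° = 232.193°.
Rainbow angle = D_min − 180° = 52.193°.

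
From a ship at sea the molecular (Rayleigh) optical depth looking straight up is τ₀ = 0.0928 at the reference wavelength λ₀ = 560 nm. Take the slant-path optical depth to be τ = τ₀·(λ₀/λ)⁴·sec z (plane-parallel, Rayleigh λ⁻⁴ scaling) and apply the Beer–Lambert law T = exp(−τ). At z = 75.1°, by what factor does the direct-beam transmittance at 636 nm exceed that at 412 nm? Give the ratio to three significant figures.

2.76

Airmass: sec 75.1° = 3.8890.
τ(636 nm) = 0.0928 × (560/636)⁴ × 3.8890 = 0.0928 × 0.6011 × 3.8890 = 0.2169.
τ(412 nm) = 0.0928 × (560/412)⁴ × 3.8890 = 0.0928 × 3.4132 × 3.8890 = 1.2318.
T(636)/T(412) = exp(τ_B − τ_A) = exp(1.0149) = 2.7591.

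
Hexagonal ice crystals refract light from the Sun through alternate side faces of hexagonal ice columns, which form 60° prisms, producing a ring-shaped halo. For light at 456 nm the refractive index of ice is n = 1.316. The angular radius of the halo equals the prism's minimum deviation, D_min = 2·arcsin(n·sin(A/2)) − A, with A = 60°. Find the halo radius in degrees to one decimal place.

22.3°

n·sin(A/2) = 1.316 × sin 30° = 1.316 × 0.5000 = 0.6580.
D_min = 2·arcsin(0.6580) − 60° = 2 × 41.148° − 60° = 22.295°.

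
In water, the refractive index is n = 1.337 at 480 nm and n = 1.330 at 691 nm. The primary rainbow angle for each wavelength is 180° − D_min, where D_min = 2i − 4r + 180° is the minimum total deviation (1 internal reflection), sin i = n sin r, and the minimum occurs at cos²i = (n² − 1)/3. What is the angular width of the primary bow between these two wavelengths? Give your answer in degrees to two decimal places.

At 480 nm (n = 1.337): cos²i = 0.26252 → i = 59.178°, r = 39.964°, D_min = 138.500°, rainbow angle = 41.500°.
At 691 nm (n = 1.330): cos²i = 0.25630 → i = 59.585°, r = 40.422°, D_min = 137.484°, rainbow angle = 42.516°.
Angular width = |41.500° − 42.516°| = 1.016°.

1.02°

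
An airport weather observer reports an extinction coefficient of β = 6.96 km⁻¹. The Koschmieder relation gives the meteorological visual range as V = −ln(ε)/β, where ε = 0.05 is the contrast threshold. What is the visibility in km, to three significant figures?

0.430 km

V = −ln(0.05) / 6.96 = 2.996 / 6.96 = 0.4304 km.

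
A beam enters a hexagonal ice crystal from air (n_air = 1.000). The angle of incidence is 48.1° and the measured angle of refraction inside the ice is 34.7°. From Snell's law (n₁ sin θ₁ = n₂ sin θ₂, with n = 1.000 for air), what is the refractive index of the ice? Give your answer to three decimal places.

n = sin θ_i / sin θ_r = sin 48.1° / sin 34.7° = 0.7443 / 0.5693 = 1.3075.

1.307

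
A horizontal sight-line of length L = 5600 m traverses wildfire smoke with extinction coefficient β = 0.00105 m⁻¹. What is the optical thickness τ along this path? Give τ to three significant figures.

5.88

τ = β·L = 0.00105 × 5600 = 5.8800.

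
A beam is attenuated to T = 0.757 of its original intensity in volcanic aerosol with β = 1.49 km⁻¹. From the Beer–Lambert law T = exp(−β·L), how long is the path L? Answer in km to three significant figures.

0.187 km

Beer–Lambert: T = exp(−βL) ⇒ L = −ln(T)/β = −ln(0.757)/1.49 = 0.2784/1.49 = 0.1868 km.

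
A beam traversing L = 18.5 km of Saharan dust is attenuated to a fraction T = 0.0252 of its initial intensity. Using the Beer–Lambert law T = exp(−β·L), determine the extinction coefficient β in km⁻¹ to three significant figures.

Beer–Lambert: T = exp(−βL) ⇒ β = −ln(T)/L = −ln(0.0252)/18.5 = 3.6809/18.5 = 0.199 km⁻¹.

0.199 km⁻¹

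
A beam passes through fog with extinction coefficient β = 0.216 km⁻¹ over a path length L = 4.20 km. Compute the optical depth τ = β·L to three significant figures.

0.907

τ = β·L = 0.216 × 4.20 = 0.9072.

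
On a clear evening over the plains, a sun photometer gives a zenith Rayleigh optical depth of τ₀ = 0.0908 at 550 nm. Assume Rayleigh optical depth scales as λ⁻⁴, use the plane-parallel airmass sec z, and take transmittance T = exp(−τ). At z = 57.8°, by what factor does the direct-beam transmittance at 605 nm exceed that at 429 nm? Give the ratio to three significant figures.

1.41

Airmass: sec 57.8° = 1.8766.
τ(605 nm) = 0.0908 × (550/605)⁴ × 1.8766 = 0.0908 × 0.6830 × 1.8766 = 0.1164.
τ(429 nm) = 0.0908 × (550/429)⁴ × 1.8766 = 0.0908 × 2.7016 × 1.8766 = 0.4603.
T(605)/T(429) = exp(τ_B − τ_A) = exp(0.3440) = 1.4105.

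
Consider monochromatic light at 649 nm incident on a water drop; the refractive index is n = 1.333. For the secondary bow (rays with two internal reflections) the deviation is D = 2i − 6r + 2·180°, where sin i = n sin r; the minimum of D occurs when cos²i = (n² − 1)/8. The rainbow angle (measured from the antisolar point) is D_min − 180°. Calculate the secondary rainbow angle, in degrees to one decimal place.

50.9°

cos²i = (1.77689 − 1)/8 = 0.09711; i = arccos(0.31163) = 71.843°.
sin r = sin 71.843°/1.333 = 0.71283; r = 45.466°.
D_min = 2·71.843° − 6·45.466° + 360° = 230.891°.
Rainbow angle = D_min − 180° = 50.891°.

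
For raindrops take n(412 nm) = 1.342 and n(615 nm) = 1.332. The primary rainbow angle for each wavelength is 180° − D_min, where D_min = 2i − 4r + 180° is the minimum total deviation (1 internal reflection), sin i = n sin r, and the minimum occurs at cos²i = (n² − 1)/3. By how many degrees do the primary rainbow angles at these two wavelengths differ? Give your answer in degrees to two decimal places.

1.44°

At 412 nm (n = 1.342): cos²i = 0.26699 → i = 58.888°, r = 39.641°, D_min = 139.213°, rainbow angle = 40.787°.
At 615 nm (n = 1.332): cos²i = 0.25807 → i = 59.469°, r = 40.290°, D_min = 137.776°, rainbow angle = 42.224°.
Angular width = |40.787° − 42.224°| = 1.437°.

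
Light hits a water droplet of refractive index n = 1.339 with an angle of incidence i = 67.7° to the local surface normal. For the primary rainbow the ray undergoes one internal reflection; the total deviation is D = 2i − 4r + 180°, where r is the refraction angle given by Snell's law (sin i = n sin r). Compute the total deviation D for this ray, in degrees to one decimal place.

sin r = sin 67.7° / 1.339 = 0.9252/1.339 = 0.6910; r = 43.71°.
D = 2·67.7° − 4·43.71° + 180° = 135.40° − 174.83° + 180° = 140.57°.

140.6°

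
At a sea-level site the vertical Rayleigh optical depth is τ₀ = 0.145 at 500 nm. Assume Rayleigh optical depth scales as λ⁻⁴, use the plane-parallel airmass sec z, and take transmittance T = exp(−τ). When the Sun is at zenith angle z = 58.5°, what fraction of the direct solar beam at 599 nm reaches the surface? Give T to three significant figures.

sec 58.5° = 1.9139.
τ = 0.145 × (500/599)⁴ × 1.9139 = 0.145 × 0.4855 × 1.9139 = 0.1347.
T = exp(−0.1347) = 0.8740.

0.874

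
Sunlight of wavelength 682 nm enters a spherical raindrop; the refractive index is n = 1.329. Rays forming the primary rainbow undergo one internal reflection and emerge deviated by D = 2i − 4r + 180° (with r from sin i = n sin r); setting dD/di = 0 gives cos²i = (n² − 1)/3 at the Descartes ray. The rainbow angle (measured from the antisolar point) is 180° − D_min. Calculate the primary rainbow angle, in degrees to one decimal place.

42.7°

cos²i = (1.76624 − 1)/3 = 0.25541; i = arccos(0.50538) = 59.643°.
sin r = sin 59.643°/1.329 = 0.64928; r = 40.487°.
D_min = 2·59.643° − 4·40.487° + 180° = 137.337°.
Rainbow angle = 180° − D_min = 42.663°.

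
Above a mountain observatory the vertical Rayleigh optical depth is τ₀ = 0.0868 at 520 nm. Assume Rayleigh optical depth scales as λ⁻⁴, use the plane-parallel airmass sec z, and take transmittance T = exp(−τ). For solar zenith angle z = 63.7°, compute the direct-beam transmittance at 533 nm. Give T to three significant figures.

sec 63.7° = 2.2570.
τ = 0.0868 × (520/533)⁴ × 2.2570 = 0.0868 × 0.9060 × 2.2570 = 0.1775.
T = exp(−0.1775) = 0.8374.

0.837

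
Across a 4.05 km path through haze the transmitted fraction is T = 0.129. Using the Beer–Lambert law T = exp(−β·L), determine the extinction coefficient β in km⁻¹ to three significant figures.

0.506 km⁻¹

Beer–Lambert: T = exp(−βL) ⇒ β = −ln(T)/L = −ln(0.129)/4.05 = 2.0479/4.05 = 0.5057 km⁻¹.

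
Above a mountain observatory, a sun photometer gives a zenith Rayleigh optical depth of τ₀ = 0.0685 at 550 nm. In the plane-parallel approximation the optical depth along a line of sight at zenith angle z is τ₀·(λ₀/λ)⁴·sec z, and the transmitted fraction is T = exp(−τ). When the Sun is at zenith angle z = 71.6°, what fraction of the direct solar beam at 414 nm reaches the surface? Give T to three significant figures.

0.509

sec 71.6° = 3.1681.
τ = 0.0685 × (550/414)⁴ × 3.1681 = 0.0685 × 3.1149 × 3.1681 = 0.6760.
T = exp(−0.6760) = 0.5087.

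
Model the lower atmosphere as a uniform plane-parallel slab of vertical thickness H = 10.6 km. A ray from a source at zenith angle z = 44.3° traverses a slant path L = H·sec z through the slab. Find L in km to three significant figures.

sec z = 1/cos 44.3° = 1.3972.
L = 10.6 × 1.3972 = 14.811 km.

14.8 km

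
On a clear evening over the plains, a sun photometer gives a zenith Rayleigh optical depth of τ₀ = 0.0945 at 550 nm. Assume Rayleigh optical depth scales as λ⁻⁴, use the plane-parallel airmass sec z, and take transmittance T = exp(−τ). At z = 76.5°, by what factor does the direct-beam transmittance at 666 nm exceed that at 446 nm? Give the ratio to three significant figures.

2.11

Airmass: sec 76.5° = 4.2837.
τ(666 nm) = 0.0945 × (550/666)⁴ × 4.2837 = 0.0945 × 0.4651 × 4.2837 = 0.1883.
τ(446 nm) = 0.0945 × (550/446)⁴ × 4.2837 = 0.0945 × 2.3127 × 4.2837 = 0.9362.
T(666)/T(446) = exp(τ_B − τ_A) = exp(0.7479) = 2.1126.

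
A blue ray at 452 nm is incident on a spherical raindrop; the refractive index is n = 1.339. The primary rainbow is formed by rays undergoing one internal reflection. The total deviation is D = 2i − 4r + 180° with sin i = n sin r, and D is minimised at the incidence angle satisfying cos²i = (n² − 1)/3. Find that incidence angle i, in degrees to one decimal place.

59.1°

cos²i = (1.339² − 1)/3 = (1.79292 − 1)/3 = 0.26431.
cos i = 0.51411, so i = 59.062°.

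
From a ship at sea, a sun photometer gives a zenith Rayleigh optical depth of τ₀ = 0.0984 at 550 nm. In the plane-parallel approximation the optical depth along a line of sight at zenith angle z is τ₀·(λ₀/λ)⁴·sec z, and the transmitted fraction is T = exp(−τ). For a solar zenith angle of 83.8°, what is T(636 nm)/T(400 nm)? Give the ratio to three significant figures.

Airmass: sec 83.8° = 9.2593.
τ(636 nm) = 0.0984 × (550/636)⁴ × 9.2593 = 0.0984 × 0.5593 × 9.2593 = 0.5096.
τ(400 nm) = 0.0984 × (550/400)⁴ × 9.2593 = 0.0984 × 3.5745 × 9.2593 = 3.2568.
T(636)/T(400) = exp(τ_B − τ_A) = exp(2.7472) = 15.5988.

15.6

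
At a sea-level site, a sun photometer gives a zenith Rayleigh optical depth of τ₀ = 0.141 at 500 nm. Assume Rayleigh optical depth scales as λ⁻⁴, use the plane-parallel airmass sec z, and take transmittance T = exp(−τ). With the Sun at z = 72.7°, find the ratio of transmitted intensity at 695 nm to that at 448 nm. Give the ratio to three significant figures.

1.84

Airmass: sec 72.7° = 3.3628.
τ(695 nm) = 0.141 × (500/695)⁴ × 3.3628 = 0.141 × 0.2679 × 3.3628 = 0.1270.
τ(448 nm) = 0.141 × (500/448)⁴ × 3.3628 = 0.141 × 1.5516 × 3.3628 = 0.7357.
T(695)/T(448) = exp(τ_B − τ_A) = exp(0.6087) = 1.8380.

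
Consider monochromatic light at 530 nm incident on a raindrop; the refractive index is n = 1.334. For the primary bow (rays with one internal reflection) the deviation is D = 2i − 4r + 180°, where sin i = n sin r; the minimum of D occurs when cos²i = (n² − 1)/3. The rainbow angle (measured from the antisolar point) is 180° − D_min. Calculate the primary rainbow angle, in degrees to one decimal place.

cos²i = (1.77956 − 1)/3 = 0.25985; i = arccos(0.50976) = 59.352°.
sin r = sin 59.352°/1.334 = 0.64492; r = 40.159°.
D_min = 2·59.352° − 4·40.159° + 180° = 138.067°.
Rainbow angle = 180° − D_min = 41.933°.

41.9°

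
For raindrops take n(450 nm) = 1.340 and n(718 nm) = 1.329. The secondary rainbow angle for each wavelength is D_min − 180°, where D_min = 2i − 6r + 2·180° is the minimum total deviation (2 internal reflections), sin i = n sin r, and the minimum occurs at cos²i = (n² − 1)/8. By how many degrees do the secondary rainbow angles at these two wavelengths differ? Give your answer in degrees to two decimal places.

At 450 nm (n = 1.340): cos²i = 0.09945 → i = 71.618°, r = 45.088°, D_min = 232.709°, rainbow angle = 52.709°.
At 718 nm (n = 1.329): cos²i = 0.09578 → i = 71.972°, r = 45.685°, D_min = 229.837°, rainbow angle = 49.837°.
Angular width = |52.709° − 49.837°| = 2.872°.

2.87°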